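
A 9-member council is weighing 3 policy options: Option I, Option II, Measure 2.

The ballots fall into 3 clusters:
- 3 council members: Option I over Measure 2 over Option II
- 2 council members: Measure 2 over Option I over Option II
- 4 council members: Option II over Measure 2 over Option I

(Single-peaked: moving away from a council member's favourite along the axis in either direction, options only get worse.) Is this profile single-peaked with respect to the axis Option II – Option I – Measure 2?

Axis positions: Option II=1, Option I=2, Measure 2=3.
Cluster 1 (peak Option I at position 2): ranking walks positions 2-3-1, expanding outward from the peak — single-peaked.
Cluster 2 (peak Measure 2 at position 3): ranking walks positions 3-2-1, expanding outward from the peak — single-peaked.
Cluster 3: ranking walks positions 1-3-2; Measure 2 is ranked above Option I even though Option I lies between Measure 2 and the peak Option II on the axis — preferences dip and rise again. Not single-peaked.
Cluster 3 violates single-peakedness, so the profile is not single-peaked on this axis.

no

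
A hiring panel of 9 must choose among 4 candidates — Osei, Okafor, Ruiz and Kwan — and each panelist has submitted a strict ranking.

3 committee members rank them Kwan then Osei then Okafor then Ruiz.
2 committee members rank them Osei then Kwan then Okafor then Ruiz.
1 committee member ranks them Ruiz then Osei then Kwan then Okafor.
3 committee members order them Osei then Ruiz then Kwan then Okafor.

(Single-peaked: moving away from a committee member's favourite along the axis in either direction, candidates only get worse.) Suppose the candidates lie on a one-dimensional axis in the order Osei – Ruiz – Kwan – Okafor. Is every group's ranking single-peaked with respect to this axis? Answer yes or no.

no

Axis positions: Osei=1, Ruiz=2, Kwan=3, Okafor=4.
Group 1: ranking walks positions 3-1-4-2; Osei is ranked above Ruiz even though Ruiz lies between Osei and the peak Kwan on the axis — preferences dip and rise again. Not single-peaked.
Group 2: ranking walks positions 1-3-4-2; Kwan is ranked above Ruiz even though Ruiz lies between Kwan and the peak Osei on the axis — preferences dip and rise again. Not single-peaked.
Group 3 (peak Ruiz at position 2): ranking walks positions 2-1-3-4, expanding outward from the peak — single-peaked.
Group 4 (peak Osei at position 1): ranking walks positions 1-2-3-4, expanding outward from the peak — single-peaked.
Group 1 violates single-peakedness, so the profile is not single-peaked on this axis.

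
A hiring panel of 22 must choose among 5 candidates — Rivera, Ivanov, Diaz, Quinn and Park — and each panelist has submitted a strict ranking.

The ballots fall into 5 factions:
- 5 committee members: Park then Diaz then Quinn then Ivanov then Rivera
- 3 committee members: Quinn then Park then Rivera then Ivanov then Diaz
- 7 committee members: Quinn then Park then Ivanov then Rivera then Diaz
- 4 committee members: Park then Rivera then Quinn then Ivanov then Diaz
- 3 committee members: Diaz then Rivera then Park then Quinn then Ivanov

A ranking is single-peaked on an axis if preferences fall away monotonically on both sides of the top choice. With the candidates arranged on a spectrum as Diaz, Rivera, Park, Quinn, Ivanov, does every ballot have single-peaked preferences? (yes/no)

Axis positions: Diaz=1, Rivera=2, Park=3, Quinn=4, Ivanov=5.
Faction 1: ranking walks positions 3-1-4-5-2; Diaz is ranked above Rivera even though Rivera lies between Diaz and the peak Park on the axis — preferences dip and rise again. Not single-peaked.
Faction 2 (peak Quinn at position 4): ranking walks positions 4-3-2-5-1, expanding outward from the peak — single-peaked.
Faction 3 (peak Quinn at position 4): ranking walks positions 4-3-5-2-1, expanding outward from the peak — single-peaked.
Faction 4 (peak Park at position 3): ranking walks positions 3-2-4-5-1, expanding outward from the peak — single-peaked.
Faction 5 (peak Diaz at position 1): ranking walks positions 1-2-3-4-5, expanding outward from the peak — single-peaked.
Faction 1 violates single-peakedness, so the profile is not single-peaked on this axis.

no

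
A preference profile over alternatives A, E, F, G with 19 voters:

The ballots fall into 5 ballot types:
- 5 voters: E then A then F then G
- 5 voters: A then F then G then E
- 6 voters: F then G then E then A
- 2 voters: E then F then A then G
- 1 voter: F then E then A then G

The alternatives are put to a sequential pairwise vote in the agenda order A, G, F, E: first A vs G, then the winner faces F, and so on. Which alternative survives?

Round 1: A vs G — 13–6, A advances.
Round 2: A vs F — 10–9, A advances.
Round 3: A vs E — 5–14, E advances.
The agenda winner is E.

E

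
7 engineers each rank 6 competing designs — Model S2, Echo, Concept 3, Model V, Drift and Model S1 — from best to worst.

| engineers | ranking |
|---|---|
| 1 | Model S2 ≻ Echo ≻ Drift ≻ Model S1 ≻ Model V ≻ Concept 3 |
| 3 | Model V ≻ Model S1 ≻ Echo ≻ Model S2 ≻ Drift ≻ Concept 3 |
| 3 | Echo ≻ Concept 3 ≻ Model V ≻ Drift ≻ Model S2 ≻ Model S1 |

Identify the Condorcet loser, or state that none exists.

Concept 3

Pairwise majorities:
Model S2 vs Echo: 1 to 6, Echo.
Model S2 vs Concept 3: Model S2, 4–3.
Model S2 vs Model V: 1 to 6, Model V.
Model S2 vs Drift: 1+3 = 4 for Model S2, 3 for Drift — Model S2 by 4–3.
Model S2 vs Model S1: Model S2 preferred on 1+3 = 4 ballots; Model S2 wins 4–3.
Echo vs Concept 3: Echo wins 7–0.
Echo vs Model V: Echo preferred on 1+3 = 4 ballots; Echo wins 4–3.
Echo vs Drift: Echo is ranked higher on 1+3+3 = 7 ballots, Drift on 0. Echo wins 7–0.
Echo vs Model S1: Echo, 4–3.
Concept 3 vs Model V: Model V, 4–3.
Concept 3 vs Drift: Drift wins 4–3.
Concept 3 vs Model S1: 3 for Concept 3, 4 for Model S1 — Model S1 by 4–3.
Model V vs Drift: 3+3 = 6 for Model V, 1 for Drift — Model V by 6–1.
Model V vs Model S1: Model V, 6–1.
Drift–Model S1: Drift 4–3.
Concept 3 is beaten in every head-to-head and is the Condorcet loser.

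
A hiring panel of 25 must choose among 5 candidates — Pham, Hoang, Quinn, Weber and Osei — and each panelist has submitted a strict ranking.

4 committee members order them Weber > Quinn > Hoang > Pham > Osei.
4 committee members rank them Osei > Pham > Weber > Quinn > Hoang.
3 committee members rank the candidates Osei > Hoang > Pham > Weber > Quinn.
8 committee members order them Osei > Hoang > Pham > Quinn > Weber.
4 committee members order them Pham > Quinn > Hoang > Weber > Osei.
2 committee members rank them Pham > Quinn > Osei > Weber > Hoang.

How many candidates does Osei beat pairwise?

4

Osei against each rival (25 committee members):
Osei vs Pham: Osei is ranked higher on 4+3+8 = 15 ballots, Pham on 10. Osei wins 15–10.
Osei vs Hoang: Osei wins 17–8.
Osei vs Quinn: 4+3+8 = 15 for Osei, 10 for Quinn — Osei by 15–10.
Osei vs Weber: Osei is ranked higher on 4+3+8+2 = 17 ballots, Weber on 8. Osei wins 17–8.
Osei beats Pham, Hoang, Quinn, Weber — 4 pairwise wins.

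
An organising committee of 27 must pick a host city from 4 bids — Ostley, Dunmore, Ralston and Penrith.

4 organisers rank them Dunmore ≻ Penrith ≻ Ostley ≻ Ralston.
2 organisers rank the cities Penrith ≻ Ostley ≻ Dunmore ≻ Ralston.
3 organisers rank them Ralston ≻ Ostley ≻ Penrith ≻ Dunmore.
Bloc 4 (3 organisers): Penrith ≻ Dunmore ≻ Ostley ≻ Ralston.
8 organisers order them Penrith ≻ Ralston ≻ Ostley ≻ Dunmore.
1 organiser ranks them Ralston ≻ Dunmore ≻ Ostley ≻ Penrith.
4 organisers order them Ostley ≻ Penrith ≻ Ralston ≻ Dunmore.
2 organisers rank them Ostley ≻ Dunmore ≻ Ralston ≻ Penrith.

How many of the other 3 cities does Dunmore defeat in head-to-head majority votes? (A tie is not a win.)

0

Dunmore against each rival (27 organisers):
Dunmore–Ostley: Ostley 19–8.
Dunmore vs Ralston: Dunmore is ranked higher on 4+2+3+2 = 11 ballots, Ralston on 16. Ralston wins 16–11.
Dunmore vs Penrith: 7 to 20, Penrith.
Dunmore beats no one; loses to Ostley, Ralston, Penrith — 0 pairwise wins.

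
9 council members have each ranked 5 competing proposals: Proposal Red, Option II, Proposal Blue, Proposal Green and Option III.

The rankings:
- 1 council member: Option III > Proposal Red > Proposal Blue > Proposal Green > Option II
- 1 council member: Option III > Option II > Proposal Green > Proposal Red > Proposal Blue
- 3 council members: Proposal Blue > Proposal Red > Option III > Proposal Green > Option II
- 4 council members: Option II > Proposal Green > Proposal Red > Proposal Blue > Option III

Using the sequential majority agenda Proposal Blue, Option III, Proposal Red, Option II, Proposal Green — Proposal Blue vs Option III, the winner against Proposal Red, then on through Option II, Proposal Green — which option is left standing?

Option II

Round 1: Proposal Blue vs Option III — 7–2, Proposal Blue advances.
Round 2: Proposal Blue vs Proposal Red — 3–6, Proposal Red advances.
Round 3: Proposal Red vs Option II — 4–5, Option II advances.
Round 4: Option II vs Proposal Green — 5–4, Option II advances.
The agenda winner is Option II.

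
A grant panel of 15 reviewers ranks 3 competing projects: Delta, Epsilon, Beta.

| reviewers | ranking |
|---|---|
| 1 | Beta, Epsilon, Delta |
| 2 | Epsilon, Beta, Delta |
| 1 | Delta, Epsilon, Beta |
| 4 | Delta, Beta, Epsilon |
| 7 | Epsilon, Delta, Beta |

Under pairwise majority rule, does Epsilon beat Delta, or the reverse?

Epsilon

Ballots ranking Epsilon above Delta: 1 + 2 + 7 = 10.
Ballots ranking Delta above Epsilon: 15 − 10 = 5.
Epsilon wins the head-to-head 10–5.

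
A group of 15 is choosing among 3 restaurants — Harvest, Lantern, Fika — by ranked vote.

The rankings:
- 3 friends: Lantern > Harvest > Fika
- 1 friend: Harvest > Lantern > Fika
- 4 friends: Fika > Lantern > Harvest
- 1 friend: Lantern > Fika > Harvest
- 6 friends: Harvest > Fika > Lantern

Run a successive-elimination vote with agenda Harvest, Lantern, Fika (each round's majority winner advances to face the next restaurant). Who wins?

Round 1: Harvest vs Lantern — 7–8, Lantern advances.
Round 2: Lantern vs Fika — 5–10, Fika advances.
Fika survives the agenda.

Fika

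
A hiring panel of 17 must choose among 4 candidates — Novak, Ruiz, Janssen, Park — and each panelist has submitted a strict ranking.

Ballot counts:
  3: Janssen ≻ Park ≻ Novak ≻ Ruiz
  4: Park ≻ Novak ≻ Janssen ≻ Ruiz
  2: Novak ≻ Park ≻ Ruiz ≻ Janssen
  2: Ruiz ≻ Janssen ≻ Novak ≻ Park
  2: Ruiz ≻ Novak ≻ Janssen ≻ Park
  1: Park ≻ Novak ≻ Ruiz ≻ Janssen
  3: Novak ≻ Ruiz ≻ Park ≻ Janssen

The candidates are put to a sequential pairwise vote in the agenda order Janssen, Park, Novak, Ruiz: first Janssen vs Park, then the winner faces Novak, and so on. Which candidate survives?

Round 1: Janssen vs Park — 7–10, Park advances.
Round 2: Park vs Novak — 8–9, Novak advances.
Round 3: Novak vs Ruiz — 13–4, Novak advances.
The agenda winner is Novak.

Novak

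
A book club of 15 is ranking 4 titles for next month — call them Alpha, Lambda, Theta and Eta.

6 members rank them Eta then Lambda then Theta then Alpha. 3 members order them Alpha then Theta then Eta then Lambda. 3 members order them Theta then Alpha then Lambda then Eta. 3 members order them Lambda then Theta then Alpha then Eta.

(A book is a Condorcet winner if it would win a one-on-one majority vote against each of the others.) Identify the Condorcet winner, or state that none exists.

none

Check each pair by majority over 15 ballots:
Alpha vs Lambda: Lambda wins 9–6.
Alpha vs Theta: Theta wins 12–3.
Alpha vs Eta: Alpha, 9–6.
Lambda vs Theta: Lambda, 9–6.
Lambda vs Eta: Eta, 9–6.
Theta vs Eta: Theta, 9–6.
Each book drops at least one matchup (Alpha loses to Lambda; Lambda loses to Eta; Theta loses to Lambda; Eta loses to Alpha); the cycle Alpha > Eta > Lambda > Alpha rules out a Condorcet winner.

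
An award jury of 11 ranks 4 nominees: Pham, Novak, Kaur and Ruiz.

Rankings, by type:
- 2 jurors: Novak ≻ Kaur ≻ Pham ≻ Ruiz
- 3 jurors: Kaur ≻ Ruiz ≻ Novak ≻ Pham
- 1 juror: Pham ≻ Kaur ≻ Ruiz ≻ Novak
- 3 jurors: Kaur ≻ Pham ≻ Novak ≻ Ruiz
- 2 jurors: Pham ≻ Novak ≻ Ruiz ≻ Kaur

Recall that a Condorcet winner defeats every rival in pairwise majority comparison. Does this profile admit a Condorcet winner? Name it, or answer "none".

Kaur

Head-to-head results (11 jurors):
Pham–Novak: Pham 6–5.
Pham vs Kaur: Kaur wins 8–3.
Pham vs Ruiz: Pham wins 8–3.
Novak vs Kaur: 4 to 7, Kaur.
Novak vs Ruiz: 7 to 4, Novak.
Kaur vs Ruiz: Kaur preferred on 2+3+1+3 = 9 ballots; Kaur wins 9–2.
Kaur defeats every rival head-to-head and is the Condorcet winner.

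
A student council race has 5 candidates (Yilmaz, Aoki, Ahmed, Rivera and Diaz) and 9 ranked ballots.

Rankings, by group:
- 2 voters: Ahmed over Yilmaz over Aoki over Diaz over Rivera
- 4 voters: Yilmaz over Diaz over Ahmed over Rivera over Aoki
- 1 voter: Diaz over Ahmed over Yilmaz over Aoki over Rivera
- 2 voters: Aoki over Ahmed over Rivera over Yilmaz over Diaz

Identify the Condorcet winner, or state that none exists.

Pairwise majorities:
Yilmaz–Aoki: Yilmaz 7–2.
Yilmaz vs Ahmed: Ahmed, 5–4.
Yilmaz vs Rivera: Yilmaz, 7–2.
Yilmaz–Diaz: Yilmaz 8–1.
Aoki vs Ahmed: Ahmed, 7–2.
Aoki–Rivera: Aoki 5–4.
Aoki–Diaz: Diaz 5–4.
Ahmed vs Rivera: Ahmed wins 9–0.
Ahmed vs Diaz: Diaz, 5–4.
Rivera–Diaz: Diaz 7–2.
Each candidate drops at least one matchup (Yilmaz loses to Ahmed; Aoki loses to Yilmaz; Ahmed loses to Diaz; Rivera loses to Yilmaz; Diaz loses to Yilmaz); the cycle Yilmaz → Diaz → Ahmed → Yilmaz rules out a Condorcet winner.

none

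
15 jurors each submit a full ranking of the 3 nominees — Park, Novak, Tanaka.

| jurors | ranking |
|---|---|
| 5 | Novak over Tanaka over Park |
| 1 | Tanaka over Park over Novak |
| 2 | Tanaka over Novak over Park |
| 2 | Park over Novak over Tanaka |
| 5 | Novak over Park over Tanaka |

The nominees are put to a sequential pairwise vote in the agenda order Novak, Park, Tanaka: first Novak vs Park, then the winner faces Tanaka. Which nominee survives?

Round 1: Novak vs Park — 12–3, Novak advances.
Round 2: Novak vs Tanaka — 12–3, Novak advances.
Novak survives the agenda.

Novak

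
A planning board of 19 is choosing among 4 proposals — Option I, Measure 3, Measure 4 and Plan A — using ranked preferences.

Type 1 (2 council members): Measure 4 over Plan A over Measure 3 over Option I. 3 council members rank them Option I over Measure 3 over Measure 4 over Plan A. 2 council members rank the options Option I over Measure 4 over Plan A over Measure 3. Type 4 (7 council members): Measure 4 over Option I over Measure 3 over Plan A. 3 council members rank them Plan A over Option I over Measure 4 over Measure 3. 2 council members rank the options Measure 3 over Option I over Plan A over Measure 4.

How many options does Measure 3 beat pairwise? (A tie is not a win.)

1

Measure 3 against each rival (19 council members):
Measure 3–Option I: Option I 15–4.
Measure 3 vs Measure 4: Measure 3 preferred on 3+2 = 5 ballots; Measure 4 wins 14–5.
Measure 3–Plan A: Measure 3 12–7.
Measure 3 beats Plan A; loses to Option I, Measure 4 — 1 pairwise win.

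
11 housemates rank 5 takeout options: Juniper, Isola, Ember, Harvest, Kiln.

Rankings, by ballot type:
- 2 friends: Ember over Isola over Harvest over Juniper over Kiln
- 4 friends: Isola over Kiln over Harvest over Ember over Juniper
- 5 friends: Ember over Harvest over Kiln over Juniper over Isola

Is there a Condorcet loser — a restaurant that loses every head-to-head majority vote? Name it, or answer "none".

Pairwise majorities:
Juniper vs Isola: Juniper is ranked higher on 5 ballots, Isola on 6. Isola wins 6–5.
Juniper vs Ember: Juniper preferred on 0 ballots; Ember wins 11–0.
Juniper vs Harvest: Harvest, 11–0.
Juniper vs Kiln: 2 to 9, Kiln.
Isola–Ember: Ember 7–4.
Isola–Harvest: Isola 6–5.
Isola–Kiln: Isola 6–5.
Ember–Harvest: Ember 7–4.
Ember vs Kiln: 2+5 = 7 for Ember, 4 for Kiln — Ember by 7–4.
Harvest vs Kiln: Harvest, 7–4.
Juniper is beaten in every head-to-head and is the Condorcet loser.

Juniper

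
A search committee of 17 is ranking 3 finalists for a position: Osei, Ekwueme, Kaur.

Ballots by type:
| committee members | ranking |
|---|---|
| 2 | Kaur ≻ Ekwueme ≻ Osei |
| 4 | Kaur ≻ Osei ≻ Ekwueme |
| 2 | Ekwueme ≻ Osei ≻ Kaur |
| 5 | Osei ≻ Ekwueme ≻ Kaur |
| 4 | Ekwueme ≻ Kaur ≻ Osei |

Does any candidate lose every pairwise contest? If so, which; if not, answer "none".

none

Pairwise majorities:
Osei–Ekwueme: Osei 9–8.
Osei vs Kaur: Kaur, 10–7.
Ekwueme vs Kaur: Ekwueme is ranked higher on 2+5+4 = 11 ballots, Kaur on 6. Ekwueme wins 11–6.
Every candidate wins at least one matchup (Osei beats Ekwueme; Ekwueme beats Kaur; Kaur beats Osei), so there is no Condorcet loser.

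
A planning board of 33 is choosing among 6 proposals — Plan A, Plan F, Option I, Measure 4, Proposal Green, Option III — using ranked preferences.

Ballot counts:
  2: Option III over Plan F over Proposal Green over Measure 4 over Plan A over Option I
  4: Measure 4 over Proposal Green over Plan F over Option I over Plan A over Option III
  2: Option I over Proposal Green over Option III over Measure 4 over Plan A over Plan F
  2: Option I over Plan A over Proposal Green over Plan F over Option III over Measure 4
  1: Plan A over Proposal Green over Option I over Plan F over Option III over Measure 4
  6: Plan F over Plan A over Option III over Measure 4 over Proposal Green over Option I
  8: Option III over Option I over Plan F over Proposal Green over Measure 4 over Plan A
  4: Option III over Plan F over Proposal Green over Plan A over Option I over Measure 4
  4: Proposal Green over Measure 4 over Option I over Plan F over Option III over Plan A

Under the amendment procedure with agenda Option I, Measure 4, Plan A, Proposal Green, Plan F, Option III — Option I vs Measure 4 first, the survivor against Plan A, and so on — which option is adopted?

Round 1: Option I vs Measure 4 — 17–16, Option I advances.
Round 2: Option I vs Plan A — 20–13, Option I advances.
Round 3: Option I vs Proposal Green — 12–21, Proposal Green advances.
Round 4: Proposal Green vs Plan F — 13–20, Plan F advances.
Round 5: Plan F vs Option III — 17–16, Plan F advances.
Plan F survives the agenda.

Plan F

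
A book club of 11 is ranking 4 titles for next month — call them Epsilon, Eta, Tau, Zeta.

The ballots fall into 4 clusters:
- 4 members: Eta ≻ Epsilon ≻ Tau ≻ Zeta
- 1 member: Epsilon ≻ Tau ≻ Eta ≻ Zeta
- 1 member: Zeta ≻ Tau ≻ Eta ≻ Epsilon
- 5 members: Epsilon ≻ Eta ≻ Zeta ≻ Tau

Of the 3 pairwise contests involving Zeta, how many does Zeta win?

1

Zeta against each rival (11 members):
Zeta vs Epsilon: Zeta preferred on 1 ballot; Epsilon wins 10–1.
Zeta vs Eta: Eta, 10–1.
Zeta vs Tau: Zeta, 6–5.
Zeta beats Tau; loses to Epsilon, Eta — 1 pairwise win.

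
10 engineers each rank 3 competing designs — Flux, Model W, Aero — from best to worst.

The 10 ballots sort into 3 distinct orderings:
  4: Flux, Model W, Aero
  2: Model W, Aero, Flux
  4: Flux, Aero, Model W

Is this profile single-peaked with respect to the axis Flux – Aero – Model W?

Axis positions: Flux=1, Aero=2, Model W=3.
Type 1: ranking walks positions 1-3-2; Model W is ranked above Aero even though Aero lies between Model W and the peak Flux on the axis — preferences dip and rise again. Not single-peaked.
Type 2 (peak Model W at position 3): ranking walks positions 3-2-1, expanding outward from the peak — single-peaked.
Type 3 (peak Flux at position 1): ranking walks positions 1-2-3, expanding outward from the peak — single-peaked.
Type 1 violates single-peakedness, so the profile is not single-peaked on this axis.

no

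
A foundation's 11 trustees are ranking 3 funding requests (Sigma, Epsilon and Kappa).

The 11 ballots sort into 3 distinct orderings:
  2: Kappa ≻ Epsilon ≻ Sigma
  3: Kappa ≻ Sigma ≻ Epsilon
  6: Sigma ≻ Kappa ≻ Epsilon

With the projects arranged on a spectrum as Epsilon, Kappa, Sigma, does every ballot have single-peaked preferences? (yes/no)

Axis positions: Epsilon=1, Kappa=2, Sigma=3.
Cluster 1 (peak Kappa at position 2): ranking walks positions 2-1-3, expanding outward from the peak — single-peaked.
Cluster 2 (peak Kappa at position 2): ranking walks positions 2-3-1, expanding outward from the peak — single-peaked.
Cluster 3 (peak Sigma at position 3): ranking walks positions 3-2-1, expanding outward from the peak — single-peaked.
Every ranking is single-peaked on this axis.

yes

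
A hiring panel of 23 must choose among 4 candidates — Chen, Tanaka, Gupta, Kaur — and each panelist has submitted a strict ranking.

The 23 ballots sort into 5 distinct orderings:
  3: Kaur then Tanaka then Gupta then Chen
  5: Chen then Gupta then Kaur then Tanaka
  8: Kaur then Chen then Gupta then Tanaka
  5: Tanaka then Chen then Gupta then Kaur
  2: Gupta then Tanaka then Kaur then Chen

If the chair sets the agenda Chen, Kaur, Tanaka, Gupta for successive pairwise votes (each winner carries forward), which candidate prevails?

Gupta

Round 1: Chen vs Kaur — 10–13, Kaur advances.
Round 2: Kaur vs Tanaka — 16–7, Kaur advances.
Round 3: Kaur vs Gupta — 11–12, Gupta advances.
The agenda winner is Gupta.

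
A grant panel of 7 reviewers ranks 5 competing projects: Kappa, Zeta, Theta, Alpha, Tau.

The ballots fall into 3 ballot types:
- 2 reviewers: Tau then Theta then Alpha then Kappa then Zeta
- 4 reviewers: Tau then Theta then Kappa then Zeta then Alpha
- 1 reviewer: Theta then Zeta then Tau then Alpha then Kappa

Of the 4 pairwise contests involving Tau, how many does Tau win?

4

Tau against each rival (7 reviewers):
Tau vs Kappa: Tau, 7–0.
Tau–Zeta: Tau 6–1.
Tau vs Theta: Tau preferred on 2+4 = 6 ballots; Tau wins 6–1.
Tau vs Alpha: 7 to 0, Tau.
Tau beats Kappa, Zeta, Theta, Alpha — 4 pairwise wins.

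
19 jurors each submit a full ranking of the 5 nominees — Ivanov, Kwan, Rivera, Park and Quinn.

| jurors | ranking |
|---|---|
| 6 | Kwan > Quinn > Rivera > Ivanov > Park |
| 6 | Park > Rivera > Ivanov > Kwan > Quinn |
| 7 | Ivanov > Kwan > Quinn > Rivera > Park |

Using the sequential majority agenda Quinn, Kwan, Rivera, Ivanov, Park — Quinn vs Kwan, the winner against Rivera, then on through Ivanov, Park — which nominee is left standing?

Ivanov

Round 1: Quinn vs Kwan — 0–19, Kwan advances.
Round 2: Kwan vs Rivera — 13–6, Kwan advances.
Round 3: Kwan vs Ivanov — 6–13, Ivanov advances.
Round 4: Ivanov vs Park — 13–6, Ivanov advances.
The agenda winner is Ivanov.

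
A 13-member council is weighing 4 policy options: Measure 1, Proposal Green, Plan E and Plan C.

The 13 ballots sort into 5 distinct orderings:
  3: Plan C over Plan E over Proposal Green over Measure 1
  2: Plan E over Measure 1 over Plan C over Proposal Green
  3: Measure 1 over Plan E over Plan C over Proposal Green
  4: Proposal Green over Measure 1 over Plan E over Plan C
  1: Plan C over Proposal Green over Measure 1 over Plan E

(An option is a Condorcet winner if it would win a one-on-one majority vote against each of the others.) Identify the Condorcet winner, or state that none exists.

none

Head-to-head results (13 council members):
Measure 1 vs Proposal Green: Proposal Green, 8–5.
Measure 1 vs Plan E: Measure 1 wins 8–5.
Measure 1–Plan C: Measure 1 9–4.
Proposal Green vs Plan E: Plan E, 8–5.
Proposal Green vs Plan C: Plan C, 9–4.
Plan E vs Plan C: Plan E wins 9–4.
No option is unbeaten: Measure 1 loses to Proposal Green; Proposal Green loses to Plan E; Plan E loses to Measure 1; Plan C loses to Measure 1. In particular Measure 1 > Plan E > Proposal Green > Measure 1 is a majority cycle — no Condorcet winner exists.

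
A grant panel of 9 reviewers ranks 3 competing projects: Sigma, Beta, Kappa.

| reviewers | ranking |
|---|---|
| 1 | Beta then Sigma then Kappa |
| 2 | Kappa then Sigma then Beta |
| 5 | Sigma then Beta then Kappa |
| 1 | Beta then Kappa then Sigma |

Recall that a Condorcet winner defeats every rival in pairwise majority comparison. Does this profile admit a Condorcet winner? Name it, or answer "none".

Sigma

Pairwise majorities:
Sigma vs Beta: Sigma wins 7–2.
Sigma vs Kappa: Sigma wins 6–3.
Beta vs Kappa: Beta wins 7–2.
Sigma beats each of Beta, Kappa — Sigma is the Condorcet winner.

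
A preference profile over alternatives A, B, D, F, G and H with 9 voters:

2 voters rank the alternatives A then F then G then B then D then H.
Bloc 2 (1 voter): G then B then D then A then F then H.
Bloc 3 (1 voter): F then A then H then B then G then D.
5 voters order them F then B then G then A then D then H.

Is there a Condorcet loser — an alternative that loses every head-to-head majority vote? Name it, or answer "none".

Head-to-head results (9 voters):
A–B: B 6–3.
A vs D: A wins 8–1.
A vs F: 3 to 6, F.
A vs G: G, 6–3.
A–H: A 9–0.
B vs D: 9 to 0, B.
B vs F: F wins 8–1.
B vs G: 1+5 = 6 for B, 3 for G — B by 6–3.
B vs H: B is ranked higher on 2+1+5 = 8 ballots, H on 1. B wins 8–1.
D vs F: F wins 8–1.
D vs G: 0 to 9, G.
D vs H: D, 8–1.
F vs G: F wins 8–1.
F vs H: F, 9–0.
G vs H: 2+1+5 = 8 for G, 1 for H — G by 8–1.
Only H has no wins; H is the Condorcet loser.

H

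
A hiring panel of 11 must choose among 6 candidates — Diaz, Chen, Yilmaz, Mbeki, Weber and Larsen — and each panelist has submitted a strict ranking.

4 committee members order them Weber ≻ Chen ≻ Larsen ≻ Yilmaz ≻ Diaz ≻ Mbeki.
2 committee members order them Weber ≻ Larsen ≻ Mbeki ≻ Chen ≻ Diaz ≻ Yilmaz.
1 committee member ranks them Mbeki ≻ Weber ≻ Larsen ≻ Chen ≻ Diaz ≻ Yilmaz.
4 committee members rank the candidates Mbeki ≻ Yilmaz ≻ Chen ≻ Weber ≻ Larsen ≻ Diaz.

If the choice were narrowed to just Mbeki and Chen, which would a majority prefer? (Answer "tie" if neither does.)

Ballots ranking Mbeki above Chen: 2 + 1 + 4 = 7.
Ballots ranking Chen above Mbeki: 11 − 7 = 4.
Mbeki wins the head-to-head 7–4.

Mbeki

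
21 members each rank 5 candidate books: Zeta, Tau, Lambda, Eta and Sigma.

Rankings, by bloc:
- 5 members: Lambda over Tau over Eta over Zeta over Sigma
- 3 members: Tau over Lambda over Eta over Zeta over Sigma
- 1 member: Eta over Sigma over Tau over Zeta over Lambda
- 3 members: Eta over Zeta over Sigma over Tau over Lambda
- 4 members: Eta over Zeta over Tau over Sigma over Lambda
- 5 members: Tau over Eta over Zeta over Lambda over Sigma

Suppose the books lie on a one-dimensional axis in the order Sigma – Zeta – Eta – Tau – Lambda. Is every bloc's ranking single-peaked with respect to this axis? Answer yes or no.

Axis positions: Sigma=1, Zeta=2, Eta=3, Tau=4, Lambda=5.
Bloc 1 (peak Lambda at position 5): ranking walks positions 5-4-3-2-1, expanding outward from the peak — single-peaked.
Bloc 2 (peak Tau at position 4): ranking walks positions 4-5-3-2-1, expanding outward from the peak — single-peaked.
Bloc 3: ranking walks positions 3-1-4-2-5; Sigma is ranked above Zeta even though Zeta lies between Sigma and the peak Eta on the axis — preferences dip and rise again. Not single-peaked.
Bloc 4 (peak Eta at position 3): ranking walks positions 3-2-1-4-5, expanding outward from the peak — single-peaked.
Bloc 5 (peak Eta at position 3): ranking walks positions 3-2-4-1-5, expanding outward from the peak — single-peaked.
Bloc 6 (peak Tau at position 4): ranking walks positions 4-3-2-5-1, expanding outward from the peak — single-peaked.
Bloc 3 violates single-peakedness, so the profile is not single-peaked on this axis.

no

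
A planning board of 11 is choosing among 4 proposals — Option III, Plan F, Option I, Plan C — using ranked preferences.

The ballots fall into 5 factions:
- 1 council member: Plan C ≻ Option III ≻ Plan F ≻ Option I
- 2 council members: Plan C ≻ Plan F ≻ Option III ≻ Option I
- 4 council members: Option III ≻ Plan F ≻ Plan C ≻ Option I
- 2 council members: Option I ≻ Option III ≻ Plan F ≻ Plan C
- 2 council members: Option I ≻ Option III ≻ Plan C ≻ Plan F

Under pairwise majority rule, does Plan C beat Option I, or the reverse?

Plan C

Ballots ranking Plan C above Option I: 1 + 2 + 4 = 7.
Ballots ranking Option I above Plan C: 11 − 7 = 4.
Plan C wins the head-to-head 7–4.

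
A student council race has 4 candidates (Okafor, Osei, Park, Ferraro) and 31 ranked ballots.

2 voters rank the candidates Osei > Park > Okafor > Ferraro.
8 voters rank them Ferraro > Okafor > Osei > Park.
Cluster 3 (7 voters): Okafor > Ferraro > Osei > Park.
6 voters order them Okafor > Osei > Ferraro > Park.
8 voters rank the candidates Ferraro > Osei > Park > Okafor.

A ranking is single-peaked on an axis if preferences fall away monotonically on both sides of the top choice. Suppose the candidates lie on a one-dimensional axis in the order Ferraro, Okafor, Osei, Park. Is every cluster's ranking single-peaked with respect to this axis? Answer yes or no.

Axis positions: Ferraro=1, Okafor=2, Osei=3, Park=4.
Cluster 1 (peak Osei at position 3): ranking walks positions 3-4-2-1, expanding outward from the peak — single-peaked.
Cluster 2 (peak Ferraro at position 1): ranking walks positions 1-2-3-4, expanding outward from the peak — single-peaked.
Cluster 3 (peak Okafor at position 2): ranking walks positions 2-1-3-4, expanding outward from the peak — single-peaked.
Cluster 4 (peak Okafor at position 2): ranking walks positions 2-3-1-4, expanding outward from the peak — single-peaked.
Cluster 5: ranking walks positions 1-3-4-2; Osei is ranked above Okafor even though Okafor lies between Osei and the peak Ferraro on the axis — preferences dip and rise again. Not single-peaked.
Cluster 5 violates single-peakedness, so the profile is not single-peaked on this axis.

no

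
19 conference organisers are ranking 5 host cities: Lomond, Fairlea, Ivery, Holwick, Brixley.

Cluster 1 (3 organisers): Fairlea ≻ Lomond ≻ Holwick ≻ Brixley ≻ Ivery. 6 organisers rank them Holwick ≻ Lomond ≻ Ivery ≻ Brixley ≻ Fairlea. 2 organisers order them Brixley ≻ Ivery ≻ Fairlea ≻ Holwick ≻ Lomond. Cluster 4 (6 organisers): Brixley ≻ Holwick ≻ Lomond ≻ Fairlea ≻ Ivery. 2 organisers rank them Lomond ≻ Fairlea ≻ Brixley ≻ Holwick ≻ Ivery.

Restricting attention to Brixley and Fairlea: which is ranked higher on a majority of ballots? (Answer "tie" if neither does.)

Ballots ranking Brixley above Fairlea: 6 + 2 + 6 = 14.
Ballots ranking Fairlea above Brixley: 19 − 14 = 5.
Brixley wins the head-to-head 14–5.

Brixley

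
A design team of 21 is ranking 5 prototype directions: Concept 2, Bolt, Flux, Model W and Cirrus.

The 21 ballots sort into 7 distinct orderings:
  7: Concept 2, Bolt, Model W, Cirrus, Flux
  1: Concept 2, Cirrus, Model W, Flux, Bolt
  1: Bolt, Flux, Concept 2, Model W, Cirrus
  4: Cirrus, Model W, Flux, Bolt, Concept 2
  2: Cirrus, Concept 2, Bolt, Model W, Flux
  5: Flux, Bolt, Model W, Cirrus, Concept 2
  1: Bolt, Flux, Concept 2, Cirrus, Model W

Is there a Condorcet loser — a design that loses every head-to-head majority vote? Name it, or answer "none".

Pairwise majorities:
Concept 2 vs Bolt: Bolt wins 11–10.
Concept 2 vs Flux: Concept 2 preferred on 7+1+2 = 10 ballots; Flux wins 11–10.
Concept 2 vs Model W: 7+1+1+2+1 = 12 for Concept 2, 9 for Model W — Concept 2 by 12–9.
Concept 2–Cirrus: Cirrus 11–10.
Bolt vs Flux: Bolt wins 11–10.
Bolt vs Model W: Bolt is ranked higher on 7+1+2+5+1 = 16 ballots, Model W on 5. Bolt wins 16–5.
Bolt–Cirrus: Bolt 14–7.
Flux vs Model W: Model W, 14–7.
Flux vs Cirrus: 7 to 14, Cirrus.
Model W–Cirrus: Model W 13–8.
Every design wins at least one matchup (Concept 2 beats Model W; Bolt beats Concept 2; Flux beats Concept 2; Model W beats Flux; Cirrus beats Concept 2), so there is no Condorcet loser.

none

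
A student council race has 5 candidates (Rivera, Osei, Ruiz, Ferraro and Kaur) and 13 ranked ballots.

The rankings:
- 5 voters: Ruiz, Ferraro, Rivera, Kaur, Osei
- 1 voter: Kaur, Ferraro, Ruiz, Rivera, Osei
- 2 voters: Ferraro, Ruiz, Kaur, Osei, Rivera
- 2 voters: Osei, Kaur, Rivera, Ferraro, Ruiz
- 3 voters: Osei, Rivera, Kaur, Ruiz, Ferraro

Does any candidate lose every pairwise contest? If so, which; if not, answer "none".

none

Head-to-head results (13 voters):
Rivera vs Osei: 5+1 = 6 for Rivera, 7 for Osei — Osei by 7–6.
Rivera vs Ruiz: 5 to 8, Ruiz.
Rivera vs Ferraro: Ferraro, 8–5.
Rivera–Kaur: Rivera 8–5.
Osei vs Ruiz: Ruiz wins 8–5.
Osei–Ferraro: Ferraro 8–5.
Osei vs Kaur: Kaur, 8–5.
Ruiz vs Ferraro: 5+3 = 8 for Ruiz, 5 for Ferraro — Ruiz by 8–5.
Ruiz vs Kaur: Ruiz wins 7–6.
Ferraro vs Kaur: 5+2 = 7 for Ferraro, 6 for Kaur — Ferraro by 7–6.
Each candidate has at least one pairwise win (Rivera beats Kaur; Osei beats Rivera; Ruiz beats Rivera; Ferraro beats Rivera; Kaur beats Osei) — no Condorcet loser.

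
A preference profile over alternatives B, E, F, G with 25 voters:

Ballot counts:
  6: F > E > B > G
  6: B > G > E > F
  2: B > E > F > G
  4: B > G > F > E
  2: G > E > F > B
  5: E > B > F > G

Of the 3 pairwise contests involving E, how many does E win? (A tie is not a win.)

E against each rival (25 voters):
E vs B: E is ranked higher on 6+2+5 = 13 ballots, B on 12. E wins 13–12.
E vs F: 15 to 10, E.
E–G: E 13–12.
E beats B, F, G — 3 pairwise wins.

3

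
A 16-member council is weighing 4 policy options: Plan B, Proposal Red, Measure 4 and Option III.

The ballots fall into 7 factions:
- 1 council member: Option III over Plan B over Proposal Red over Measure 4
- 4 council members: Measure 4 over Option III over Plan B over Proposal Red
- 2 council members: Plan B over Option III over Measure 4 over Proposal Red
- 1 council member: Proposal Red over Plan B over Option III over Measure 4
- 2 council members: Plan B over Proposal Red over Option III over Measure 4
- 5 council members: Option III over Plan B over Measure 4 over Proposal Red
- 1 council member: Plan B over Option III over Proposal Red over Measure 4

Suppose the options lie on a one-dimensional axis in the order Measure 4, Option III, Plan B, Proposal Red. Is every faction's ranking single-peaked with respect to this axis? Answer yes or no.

yes

Axis positions: Measure 4=1, Option III=2, Plan B=3, Proposal Red=4.
Faction 1 (peak Option III at position 2): ranking walks positions 2-3-4-1, expanding outward from the peak — single-peaked.
Faction 2 (peak Measure 4 at position 1): ranking walks positions 1-2-3-4, expanding outward from the peak — single-peaked.
Faction 3 (peak Plan B at position 3): ranking walks positions 3-2-1-4, expanding outward from the peak — single-peaked.
Faction 4 (peak Proposal Red at position 4): ranking walks positions 4-3-2-1, expanding outward from the peak — single-peaked.
Faction 5 (peak Plan B at position 3): ranking walks positions 3-4-2-1, expanding outward from the peak — single-peaked.
Faction 6 (peak Option III at position 2): ranking walks positions 2-3-1-4, expanding outward from the peak — single-peaked.
Faction 7 (peak Plan B at position 3): ranking walks positions 3-2-4-1, expanding outward from the peak — single-peaked.
Every ranking is single-peaked on this axis.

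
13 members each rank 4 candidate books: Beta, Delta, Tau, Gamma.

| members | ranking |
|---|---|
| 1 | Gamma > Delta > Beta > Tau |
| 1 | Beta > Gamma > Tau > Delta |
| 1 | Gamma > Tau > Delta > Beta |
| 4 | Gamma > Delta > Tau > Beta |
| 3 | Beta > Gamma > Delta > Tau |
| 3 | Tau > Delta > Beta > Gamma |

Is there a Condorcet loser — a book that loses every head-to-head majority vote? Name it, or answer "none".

none

Pairwise majorities:
Beta vs Delta: Beta is ranked higher on 1+3 = 4 ballots, Delta on 9. Delta wins 9–4.
Beta vs Tau: Tau wins 8–5.
Beta vs Gamma: Beta wins 7–6.
Delta vs Tau: Delta, 8–5.
Delta vs Gamma: Gamma wins 10–3.
Tau–Gamma: Gamma 10–3.
No book is winless: Beta beats Gamma; Delta beats Beta; Tau beats Beta; Gamma beats Delta. There is no Condorcet loser.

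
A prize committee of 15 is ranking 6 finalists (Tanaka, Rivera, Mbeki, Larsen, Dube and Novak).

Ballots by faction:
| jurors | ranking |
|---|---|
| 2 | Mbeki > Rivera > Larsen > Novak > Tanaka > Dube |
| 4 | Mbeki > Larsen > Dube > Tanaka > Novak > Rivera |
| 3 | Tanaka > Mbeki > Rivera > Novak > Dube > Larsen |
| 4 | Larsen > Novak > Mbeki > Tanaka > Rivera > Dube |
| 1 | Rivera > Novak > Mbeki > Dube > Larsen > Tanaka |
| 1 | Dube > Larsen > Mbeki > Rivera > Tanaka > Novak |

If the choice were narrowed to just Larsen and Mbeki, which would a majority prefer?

Ballots ranking Larsen above Mbeki: 4 + 1 = 5.
Ballots ranking Mbeki above Larsen: 15 − 5 = 10.
Mbeki wins the head-to-head 10–5.

Mbeki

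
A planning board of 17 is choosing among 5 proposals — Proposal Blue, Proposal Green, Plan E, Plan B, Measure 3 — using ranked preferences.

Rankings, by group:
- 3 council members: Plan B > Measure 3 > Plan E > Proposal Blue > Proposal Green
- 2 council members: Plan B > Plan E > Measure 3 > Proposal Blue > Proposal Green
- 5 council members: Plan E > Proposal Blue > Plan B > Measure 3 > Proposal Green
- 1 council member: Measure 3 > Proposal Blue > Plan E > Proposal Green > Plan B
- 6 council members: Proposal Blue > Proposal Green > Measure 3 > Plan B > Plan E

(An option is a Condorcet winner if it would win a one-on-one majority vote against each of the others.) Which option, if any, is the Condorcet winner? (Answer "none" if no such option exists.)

none

Check each pair by majority over 17 ballots:
Proposal Blue vs Proposal Green: Proposal Blue preferred on 3+2+5+1+6 = 17 ballots; Proposal Blue wins 17–0.
Proposal Blue vs Plan E: 7 to 10, Plan E.
Proposal Blue vs Plan B: 5+1+6 = 12 for Proposal Blue, 5 for Plan B — Proposal Blue by 12–5.
Proposal Blue vs Measure 3: Proposal Blue preferred on 5+6 = 11 ballots; Proposal Blue wins 11–6.
Proposal Green vs Plan E: 6 to 11, Plan E.
Proposal Green vs Plan B: 1+6 = 7 for Proposal Green, 10 for Plan B — Plan B by 10–7.
Proposal Green vs Measure 3: 6 to 11, Measure 3.
Plan E vs Plan B: Plan E preferred on 5+1 = 6 ballots; Plan B wins 11–6.
Plan E vs Measure 3: 2+5 = 7 for Plan E, 10 for Measure 3 — Measure 3 by 10–7.
Plan B vs Measure 3: Plan B preferred on 3+2+5 = 10 ballots; Plan B wins 10–7.
No option is unbeaten: Proposal Blue loses to Plan E; Proposal Green loses to Proposal Blue; Plan E loses to Plan B; Plan B loses to Proposal Blue; Measure 3 loses to Proposal Blue. In particular Proposal Blue beats Plan B beats Plan E beats Proposal Blue is a majority cycle — no Condorcet winner exists.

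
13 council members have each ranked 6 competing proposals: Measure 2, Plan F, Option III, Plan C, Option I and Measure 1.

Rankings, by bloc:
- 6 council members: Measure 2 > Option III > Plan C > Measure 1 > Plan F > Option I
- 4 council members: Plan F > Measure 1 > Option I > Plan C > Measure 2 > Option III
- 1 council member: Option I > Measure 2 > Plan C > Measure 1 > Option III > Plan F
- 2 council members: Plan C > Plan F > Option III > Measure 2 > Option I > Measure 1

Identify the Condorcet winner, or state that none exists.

Head-to-head results (13 council members):
Measure 2 vs Plan F: Measure 2 is ranked higher on 6+1 = 7 ballots, Plan F on 6. Measure 2 wins 7–6.
Measure 2 vs Option III: Measure 2 preferred on 6+4+1 = 11 ballots; Measure 2 wins 11–2.
Measure 2 vs Plan C: 6+1 = 7 for Measure 2, 6 for Plan C — Measure 2 by 7–6.
Measure 2 vs Option I: Measure 2 is ranked higher on 6+2 = 8 ballots, Option I on 5. Measure 2 wins 8–5.
Measure 2 vs Measure 1: Measure 2 is ranked higher on 6+1+2 = 9 ballots, Measure 1 on 4. Measure 2 wins 9–4.
Plan F vs Option III: Plan F is ranked higher on 4+2 = 6 ballots, Option III on 7. Option III wins 7–6.
Plan F vs Plan C: Plan F preferred on 4 ballots; Plan C wins 9–4.
Plan F vs Option I: 12 to 1, Plan F.
Plan F vs Measure 1: Plan F preferred on 4+2 = 6 ballots; Measure 1 wins 7–6.
Option III vs Plan C: 6 for Option III, 7 for Plan C — Plan C by 7–6.
Option III vs Option I: Option III preferred on 6+2 = 8 ballots; Option III wins 8–5.
Option III vs Measure 1: Option III preferred on 6+2 = 8 ballots; Option III wins 8–5.
Plan C vs Option I: Plan C is ranked higher on 6+2 = 8 ballots, Option I on 5. Plan C wins 8–5.
Plan C vs Measure 1: Plan C preferred on 6+1+2 = 9 ballots; Plan C wins 9–4.
Option I vs Measure 1: Option I is ranked higher on 1+2 = 3 ballots, Measure 1 on 10. Measure 1 wins 10–3.
Measure 2 wins every pairwise contest, so Measure 2 is the Condorcet winner.

Measure 2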